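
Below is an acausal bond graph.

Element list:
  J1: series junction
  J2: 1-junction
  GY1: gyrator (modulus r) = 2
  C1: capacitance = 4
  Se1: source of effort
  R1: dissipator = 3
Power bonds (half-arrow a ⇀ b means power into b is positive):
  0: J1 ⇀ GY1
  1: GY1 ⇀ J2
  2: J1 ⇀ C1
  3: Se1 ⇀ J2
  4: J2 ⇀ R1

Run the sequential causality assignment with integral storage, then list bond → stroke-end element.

bond 0 stroke→GY1
bond 1 stroke→GY1
bond 2 stroke→J1
bond 3 stroke→J2
bond 4 stroke→J2

β3 stroke→J2  (Se1 (Se) sets effort on bond)
β2 stroke→J1  (C1 outputs effort q/C1)
β0 stroke→GY1  (J1 needs exactly one f-in)
β1 stroke→GY1  (GY1: gyrator matches bond 0)
β4 stroke→J2  (1-jn J2 has f-setter on 1)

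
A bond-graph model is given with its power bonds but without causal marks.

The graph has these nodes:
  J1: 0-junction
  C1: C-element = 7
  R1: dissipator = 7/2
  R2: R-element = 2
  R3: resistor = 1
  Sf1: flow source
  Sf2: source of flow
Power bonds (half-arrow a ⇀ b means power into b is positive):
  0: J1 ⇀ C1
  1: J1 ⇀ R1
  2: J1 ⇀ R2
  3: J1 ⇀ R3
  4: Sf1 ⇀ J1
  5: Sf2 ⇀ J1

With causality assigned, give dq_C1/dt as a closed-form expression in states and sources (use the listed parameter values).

b4 stroke at Sf1  (Sf1 fixes flow; stroke at Sf1)
b5 stroke at Sf2  (source Sf2 imposes f)
b0 stroke at J1  (C1 outputs effort q/C1)
b1 stroke at R1  (0-jn J1 has e-setter on 0)
b2 stroke at R2  (0-jn J1 has e-setter on 0)
b3 stroke at R3  (J1 effort already set via bond 0)

dq_C1/dt = F_Sf1 + F_Sf2 - 25*q_C1/98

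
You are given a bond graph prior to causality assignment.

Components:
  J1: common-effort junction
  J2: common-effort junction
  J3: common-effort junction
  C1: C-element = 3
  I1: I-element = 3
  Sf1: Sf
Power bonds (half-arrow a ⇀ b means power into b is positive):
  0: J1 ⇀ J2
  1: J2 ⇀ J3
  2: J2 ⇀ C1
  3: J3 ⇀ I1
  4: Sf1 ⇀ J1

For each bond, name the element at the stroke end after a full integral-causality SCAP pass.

b0 stroke at J1
b1 stroke at J3
b2 stroke at J2
b3 stroke at I1
b4 stroke at Sf1

#4 →Sf1  (source Sf1 imposes f)
#0 →J1  (only one effort-in slot at J1)
#2 →J2  (C1: C, integral causality)
#1 →J3  (0-jn J2 has e-setter on 2)
#3 →I1  (J3 effort already set via bond 1)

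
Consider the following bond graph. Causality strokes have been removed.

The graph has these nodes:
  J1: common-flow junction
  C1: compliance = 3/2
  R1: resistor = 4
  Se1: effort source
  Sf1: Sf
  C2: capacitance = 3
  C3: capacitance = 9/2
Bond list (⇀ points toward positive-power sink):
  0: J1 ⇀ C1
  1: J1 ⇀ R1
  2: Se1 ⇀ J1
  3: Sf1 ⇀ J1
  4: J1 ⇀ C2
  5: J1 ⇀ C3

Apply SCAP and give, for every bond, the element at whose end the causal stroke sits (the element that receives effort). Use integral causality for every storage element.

bond 0 →J1
bond 1 →J1
bond 2 →J1
bond 3 →Sf1
bond 4 →J1
bond 5 →J1

#2 stroke→J1  (source Se1 imposes e)
#3 stroke→Sf1  (Sf1: flow source, stroke at near end)
#0 stroke→J1  (common-f at J1 fixed by 3)
#1 stroke→J1  (J1: bond 3 brought flow, rest push out)
#4 stroke→J1  (common-f at J1 fixed by 3)
#5 stroke→J1  (1-jn J1 has f-setter on 3)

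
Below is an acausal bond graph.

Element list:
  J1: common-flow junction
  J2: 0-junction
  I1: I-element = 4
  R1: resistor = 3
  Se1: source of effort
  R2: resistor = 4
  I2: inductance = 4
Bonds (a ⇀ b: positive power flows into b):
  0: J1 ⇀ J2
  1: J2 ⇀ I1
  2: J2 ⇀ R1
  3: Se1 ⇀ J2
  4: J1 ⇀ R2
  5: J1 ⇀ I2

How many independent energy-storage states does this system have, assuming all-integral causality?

β3 stroke at J2  (Se1 fixes effort; stroke away)
β0 stroke at J1  (J2 effort already set via bond 3)
β1 stroke at I1  (J2 effort already set via bond 3)
β2 stroke at R1  (common-e at J2 fixed by 3)
β5 stroke at I2  (I2 integral (f out))
β4 stroke at J1  (J1: bond 5 brought flow, rest push out)

2  (I1, I2 all integral)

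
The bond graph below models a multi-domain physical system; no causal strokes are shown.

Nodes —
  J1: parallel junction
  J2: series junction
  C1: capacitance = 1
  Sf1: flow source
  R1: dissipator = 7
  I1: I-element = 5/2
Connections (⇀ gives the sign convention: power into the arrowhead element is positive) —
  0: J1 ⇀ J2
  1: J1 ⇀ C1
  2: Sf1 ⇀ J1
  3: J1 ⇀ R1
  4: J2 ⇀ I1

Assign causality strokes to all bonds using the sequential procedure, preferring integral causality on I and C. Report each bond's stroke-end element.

β0 →J2
β1 →J1
β2 →Sf1
β3 →R1
β4 →I1

bond 2 |Sf1  (Sf1 fixes flow; stroke at Sf1)
bond 1 |J1  (C1: C, integral causality)
bond 0 |J2  (J1: bond 1 brought effort, rest push out)
bond 3 |R1  (common-e at J1 fixed by 1)
bond 4 |I1  (closing 1-jn rule on J2)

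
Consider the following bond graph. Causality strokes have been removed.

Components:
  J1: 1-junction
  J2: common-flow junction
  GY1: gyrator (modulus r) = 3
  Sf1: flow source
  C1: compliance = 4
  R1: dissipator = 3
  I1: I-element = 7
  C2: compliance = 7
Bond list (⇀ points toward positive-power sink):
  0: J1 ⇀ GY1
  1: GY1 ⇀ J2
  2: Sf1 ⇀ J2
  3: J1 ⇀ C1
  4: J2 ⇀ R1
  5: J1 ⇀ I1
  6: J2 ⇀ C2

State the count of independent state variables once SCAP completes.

bond 2 →Sf1  (Sf1 (Sf) sets flow on bond)
bond 1 →J2  (J2 flow already set via bond 2)
bond 4 →J2  (common-f at J2 fixed by 2)
bond 6 →J2  (J2: bond 2 brought flow, rest push out)
bond 0 →J1  (GY1 both-in/both-out from 1)
bond 3 →J1  (prefer integral on C1)
bond 5 →I1  (closing 1-jn rule on J1)

3  (C1, C2, I1 all integral)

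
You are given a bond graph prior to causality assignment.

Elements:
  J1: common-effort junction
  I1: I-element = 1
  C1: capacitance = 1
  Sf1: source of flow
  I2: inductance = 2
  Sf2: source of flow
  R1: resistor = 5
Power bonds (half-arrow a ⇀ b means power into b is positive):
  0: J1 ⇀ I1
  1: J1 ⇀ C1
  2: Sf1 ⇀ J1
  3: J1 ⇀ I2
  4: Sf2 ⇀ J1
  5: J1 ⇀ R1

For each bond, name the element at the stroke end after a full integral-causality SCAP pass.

b2 stroke→Sf1  (source Sf1 imposes f)
b4 stroke→Sf2  (Sf2: flow source, stroke at near end)
b0 stroke→I1  (I1 integral (f out))
b1 stroke→J1  (C1: C, integral causality)
b3 stroke→I2  (0-jn J1 has e-setter on 1)
b5 stroke→R1  (J1: bond 1 brought effort, rest push out)

bond 0 |I1
bond 1 |J1
bond 2 |Sf1
bond 3 |I2
bond 4 |Sf2
bond 5 |R1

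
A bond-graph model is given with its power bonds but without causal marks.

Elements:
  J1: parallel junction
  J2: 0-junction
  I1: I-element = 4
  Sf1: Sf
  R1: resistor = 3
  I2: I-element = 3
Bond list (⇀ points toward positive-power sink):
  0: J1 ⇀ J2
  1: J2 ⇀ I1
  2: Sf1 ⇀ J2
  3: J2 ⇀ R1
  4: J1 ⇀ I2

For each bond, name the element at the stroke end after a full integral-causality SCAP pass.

#0 →J1
#1 →I1
#2 →Sf1
#3 →J2
#4 →I2

β2 |Sf1  (Sf1 fixes flow; stroke at Sf1)
β1 |I1  (I1: I, integral causality)
β4 |I2  (I2 outputs flow p/I2)
β0 |J1  (only one effort-in slot at J1)
β3 |J2  (J2: last free bond brings effort in)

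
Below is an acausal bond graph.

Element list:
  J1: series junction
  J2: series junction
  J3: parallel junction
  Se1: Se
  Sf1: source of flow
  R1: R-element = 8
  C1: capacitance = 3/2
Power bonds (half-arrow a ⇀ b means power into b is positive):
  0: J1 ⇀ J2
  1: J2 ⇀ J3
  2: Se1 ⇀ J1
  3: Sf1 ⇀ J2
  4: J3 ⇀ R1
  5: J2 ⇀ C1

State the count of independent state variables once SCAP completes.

1  (C1 all integral)

b2 |J1  (source Se1 imposes e)
b3 |Sf1  (Sf1 (Sf) sets flow on bond)
b0 |J2  (closing 1-jn rule on J1)
b1 |J2  (1-jn J2 has f-setter on 3)
b5 |J2  (common-f at J2 fixed by 3)
b4 |J3  (closing 0-jn rule on J3)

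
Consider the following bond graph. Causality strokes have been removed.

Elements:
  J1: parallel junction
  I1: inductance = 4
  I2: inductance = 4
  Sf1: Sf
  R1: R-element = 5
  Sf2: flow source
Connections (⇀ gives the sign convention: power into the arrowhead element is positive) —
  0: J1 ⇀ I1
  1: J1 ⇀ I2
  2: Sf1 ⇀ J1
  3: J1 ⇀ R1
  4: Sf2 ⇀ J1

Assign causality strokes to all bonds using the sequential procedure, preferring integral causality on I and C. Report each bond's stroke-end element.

b2 |Sf1  (Sf1 (Sf) sets flow on bond)
b4 |Sf2  (source Sf2 imposes f)
b0 |I1  (I1 outputs flow p/I1)
b1 |I2  (I2 integral (f out))
b3 |J1  (J1 needs exactly one e-in)

bond 0 stroke at I1
bond 1 stroke at I2
bond 2 stroke at Sf1
bond 3 stroke at J1
bond 4 stroke at Sf2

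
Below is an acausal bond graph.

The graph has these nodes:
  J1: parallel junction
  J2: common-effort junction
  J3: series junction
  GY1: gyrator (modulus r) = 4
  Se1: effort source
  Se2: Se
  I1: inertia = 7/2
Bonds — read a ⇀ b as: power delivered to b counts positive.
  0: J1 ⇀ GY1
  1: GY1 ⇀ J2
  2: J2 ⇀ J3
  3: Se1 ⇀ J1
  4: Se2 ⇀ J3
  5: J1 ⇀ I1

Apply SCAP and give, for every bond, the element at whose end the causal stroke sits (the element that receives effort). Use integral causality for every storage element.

b3 |J1  (Se1: effort source, stroke at far end)
b4 |J3  (source Se2 imposes e)
b0 |GY1  (common-e at J1 fixed by 3)
b5 |I1  (common-e at J1 fixed by 3)
b2 |J2  (J3 needs exactly one f-in)
b1 |GY1  (GY1 both-in/both-out from 0)

bond 0 stroke→GY1
bond 1 stroke→GY1
bond 2 stroke→J2
bond 3 stroke→J1
bond 4 stroke→J3
bond 5 stroke→I1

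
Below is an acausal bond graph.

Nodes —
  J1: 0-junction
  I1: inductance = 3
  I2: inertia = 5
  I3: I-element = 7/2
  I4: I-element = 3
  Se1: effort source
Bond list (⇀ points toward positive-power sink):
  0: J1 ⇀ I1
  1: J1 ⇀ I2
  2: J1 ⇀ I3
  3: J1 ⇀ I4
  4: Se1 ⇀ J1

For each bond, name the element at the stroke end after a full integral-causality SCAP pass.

#4 stroke→J1  (Se1: effort source, stroke at far end)
#0 stroke→I1  (J1: bond 4 brought effort, rest push out)
#1 stroke→I2  (0-jn J1 has e-setter on 4)
#2 stroke→I3  (0-jn J1 has e-setter on 4)
#3 stroke→I4  (common-e at J1 fixed by 4)

b0 →I1
b1 →I2
b2 →I3
b3 →I4
b4 →J1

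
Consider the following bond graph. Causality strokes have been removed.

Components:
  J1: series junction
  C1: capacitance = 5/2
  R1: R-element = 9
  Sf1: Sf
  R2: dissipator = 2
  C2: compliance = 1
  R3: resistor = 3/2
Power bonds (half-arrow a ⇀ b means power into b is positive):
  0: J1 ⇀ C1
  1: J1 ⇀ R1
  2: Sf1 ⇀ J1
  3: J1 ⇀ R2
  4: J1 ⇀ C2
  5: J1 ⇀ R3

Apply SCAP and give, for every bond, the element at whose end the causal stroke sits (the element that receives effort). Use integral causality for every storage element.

bond 0 stroke→J1
bond 1 stroke→J1
bond 2 stroke→Sf1
bond 3 stroke→J1
bond 4 stroke→J1
bond 5 stroke→J1

b2 stroke at Sf1  (source Sf1 imposes f)
b0 stroke at J1  (1-jn J1 has f-setter on 2)
b1 stroke at J1  (1-jn J1 has f-setter on 2)
b3 stroke at J1  (1-jn J1 has f-setter on 2)
b4 stroke at J1  (1-jn J1 has f-setter on 2)
b5 stroke at J1  (J1 flow already set via bond 2)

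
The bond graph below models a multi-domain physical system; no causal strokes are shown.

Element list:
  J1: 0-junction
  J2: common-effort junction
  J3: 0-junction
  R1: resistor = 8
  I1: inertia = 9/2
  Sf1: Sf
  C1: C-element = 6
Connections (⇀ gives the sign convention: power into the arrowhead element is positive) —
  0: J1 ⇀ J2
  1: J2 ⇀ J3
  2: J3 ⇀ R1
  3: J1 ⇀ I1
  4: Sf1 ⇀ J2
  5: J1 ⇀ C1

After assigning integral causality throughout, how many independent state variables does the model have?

b4 stroke→Sf1  (Sf1 fixes flow; stroke at Sf1)
b3 stroke→I1  (I1 outputs flow p/I1)
b5 stroke→J1  (C1 integral (e out))
b0 stroke→J2  (J1 effort already set via bond 5)
b1 stroke→J3  (J2 effort already set via bond 0)
b2 stroke→R1  (J3: bond 1 brought effort, rest push out)

2  (C1, I1 all integral)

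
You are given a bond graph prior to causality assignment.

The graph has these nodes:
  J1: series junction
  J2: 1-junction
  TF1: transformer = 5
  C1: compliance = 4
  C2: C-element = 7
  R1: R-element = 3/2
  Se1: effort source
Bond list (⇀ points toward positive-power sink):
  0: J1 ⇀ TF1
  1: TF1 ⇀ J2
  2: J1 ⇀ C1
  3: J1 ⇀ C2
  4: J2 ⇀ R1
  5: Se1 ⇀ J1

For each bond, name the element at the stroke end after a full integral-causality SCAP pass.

#5 stroke→J1  (source Se1 imposes e)
#2 stroke→J1  (prefer integral on C1)
#3 stroke→J1  (C2 outputs effort q/C2)
#0 stroke→TF1  (J1 needs exactly one f-in)
#1 stroke→J2  (TF1: transformer flips bond 0)
#4 stroke→R1  (only one flow-in slot at J2)

b0 stroke→TF1
b1 stroke→J2
b2 stroke→J1
b3 stroke→J1
b4 stroke→R1
b5 stroke→J1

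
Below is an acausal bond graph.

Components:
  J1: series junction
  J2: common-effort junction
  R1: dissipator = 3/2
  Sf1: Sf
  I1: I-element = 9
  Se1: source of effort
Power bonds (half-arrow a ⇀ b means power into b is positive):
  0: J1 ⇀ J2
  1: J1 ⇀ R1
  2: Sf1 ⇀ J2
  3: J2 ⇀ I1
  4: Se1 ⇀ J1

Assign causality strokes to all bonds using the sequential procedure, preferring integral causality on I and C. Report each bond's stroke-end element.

bond 0 |J2
bond 1 |J1
bond 2 |Sf1
bond 3 |I1
bond 4 |J1

b2 stroke→Sf1  (Sf1 (Sf) sets flow on bond)
b4 stroke→J1  (Se1: effort source, stroke at far end)
b3 stroke→I1  (prefer integral on I1)
b0 stroke→J2  (only one effort-in slot at J2)
b1 stroke→J1  (common-f at J1 fixed by 0)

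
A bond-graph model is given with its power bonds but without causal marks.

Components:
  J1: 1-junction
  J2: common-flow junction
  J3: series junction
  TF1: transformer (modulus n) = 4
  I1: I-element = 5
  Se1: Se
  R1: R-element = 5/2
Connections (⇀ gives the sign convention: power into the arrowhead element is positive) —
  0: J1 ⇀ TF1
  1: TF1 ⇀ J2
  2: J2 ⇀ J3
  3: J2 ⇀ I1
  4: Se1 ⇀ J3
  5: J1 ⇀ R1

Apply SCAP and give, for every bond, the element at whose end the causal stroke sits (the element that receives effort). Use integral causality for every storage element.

β0 |TF1
β1 |J2
β2 |J2
β3 |I1
β4 |J3
β5 |J1

bond 4 |J3  (Se1: effort source, stroke at far end)
bond 2 |J2  (only one flow-in slot at J3)
bond 3 |I1  (I1: I, integral causality)
bond 1 |J2  (J2: bond 3 brought flow, rest push out)
bond 0 |TF1  (TF1 one-in-one-out from 1)
bond 5 |J1  (1-jn J1 has f-setter on 0)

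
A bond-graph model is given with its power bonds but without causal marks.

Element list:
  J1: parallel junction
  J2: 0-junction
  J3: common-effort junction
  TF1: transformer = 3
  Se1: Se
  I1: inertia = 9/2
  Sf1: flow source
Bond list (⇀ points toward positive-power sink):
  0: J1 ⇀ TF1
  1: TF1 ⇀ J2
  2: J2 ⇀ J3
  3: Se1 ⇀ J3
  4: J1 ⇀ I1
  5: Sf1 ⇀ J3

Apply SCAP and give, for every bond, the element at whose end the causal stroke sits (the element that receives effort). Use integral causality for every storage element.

b0 |J1
b1 |TF1
b2 |J2
b3 |J3
b4 |I1
b5 |Sf1

β3 stroke at J3  (source Se1 imposes e)
β5 stroke at Sf1  (Sf1 fixes flow; stroke at Sf1)
β2 stroke at J2  (J3: bond 3 brought effort, rest push out)
β1 stroke at TF1  (J2: bond 2 brought effort, rest push out)
β0 stroke at J1  (through TF1, causality passes straight; one stroke at TF1)
β4 stroke at I1  (J1: bond 0 brought effort, rest push out)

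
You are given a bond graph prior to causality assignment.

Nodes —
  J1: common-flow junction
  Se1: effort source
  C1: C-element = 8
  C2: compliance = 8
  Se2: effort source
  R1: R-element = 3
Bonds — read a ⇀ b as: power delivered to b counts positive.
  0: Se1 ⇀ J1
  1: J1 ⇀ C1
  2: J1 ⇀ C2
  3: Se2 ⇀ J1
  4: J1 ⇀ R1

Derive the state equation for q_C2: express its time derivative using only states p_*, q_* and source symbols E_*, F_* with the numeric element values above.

dq_C2/dt = E_Se1/3 + E_Se2/3 - q_C1/24 - q_C2/24

#0 stroke at J1  (Se1 fixes effort; stroke away)
#3 stroke at J1  (Se2 (Se) sets effort on bond)
#1 stroke at J1  (C1 outputs effort q/C1)
#2 stroke at J1  (C2 integral (e out))
#4 stroke at R1  (J1 needs exactly one f-in)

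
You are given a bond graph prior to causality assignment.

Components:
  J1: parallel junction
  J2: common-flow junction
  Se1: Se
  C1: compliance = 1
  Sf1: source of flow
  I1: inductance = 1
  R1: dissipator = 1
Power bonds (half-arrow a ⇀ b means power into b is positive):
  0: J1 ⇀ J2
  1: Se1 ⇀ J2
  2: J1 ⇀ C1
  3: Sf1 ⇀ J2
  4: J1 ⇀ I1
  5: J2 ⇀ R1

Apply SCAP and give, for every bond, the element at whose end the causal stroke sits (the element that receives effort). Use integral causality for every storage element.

β1 stroke at J2  (source Se1 imposes e)
β3 stroke at Sf1  (Sf1 (Sf) sets flow on bond)
β0 stroke at J2  (J2 flow already set via bond 3)
β5 stroke at J2  (J2: bond 3 brought flow, rest push out)
β2 stroke at J1  (C1: C, integral causality)
β4 stroke at I1  (0-jn J1 has e-setter on 2)

bond 0 stroke→J2
bond 1 stroke→J2
bond 2 stroke→J1
bond 3 stroke→Sf1
bond 4 stroke→I1
bond 5 stroke→J2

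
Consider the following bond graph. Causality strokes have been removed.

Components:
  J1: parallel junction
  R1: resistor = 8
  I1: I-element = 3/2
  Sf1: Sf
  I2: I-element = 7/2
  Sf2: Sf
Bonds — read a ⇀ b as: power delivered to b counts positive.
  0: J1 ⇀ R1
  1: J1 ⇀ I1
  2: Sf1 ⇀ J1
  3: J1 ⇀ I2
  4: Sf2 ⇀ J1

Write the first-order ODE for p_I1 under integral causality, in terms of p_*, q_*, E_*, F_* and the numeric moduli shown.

dp_I1/dt = 8*F_Sf1 + 8*F_Sf2 - 16*p_I1/3 - 16*p_I2/7

bond 2 stroke at Sf1  (Sf1 fixes flow; stroke at Sf1)
bond 4 stroke at Sf2  (Sf2 fixes flow; stroke at Sf2)
bond 1 stroke at I1  (I1 integral (f out))
bond 3 stroke at I2  (prefer integral on I2)
bond 0 stroke at J1  (J1: last free bond brings effort in)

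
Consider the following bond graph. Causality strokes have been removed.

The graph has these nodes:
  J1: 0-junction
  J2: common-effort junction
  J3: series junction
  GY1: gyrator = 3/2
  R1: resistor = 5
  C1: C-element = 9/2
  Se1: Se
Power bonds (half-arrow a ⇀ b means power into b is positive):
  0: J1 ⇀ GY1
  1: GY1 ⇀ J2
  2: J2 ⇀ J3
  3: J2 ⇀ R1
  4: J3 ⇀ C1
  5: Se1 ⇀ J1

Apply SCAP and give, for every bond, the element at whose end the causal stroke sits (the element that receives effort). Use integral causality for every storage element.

β5 stroke→J1  (Se1 fixes effort; stroke away)
β0 stroke→GY1  (0-jn J1 has e-setter on 5)
β1 stroke→GY1  (through GY1, causality inverts; strokes same side of GY1)
β4 stroke→J3  (C1 outputs effort q/C1)
β2 stroke→J2  (closing 1-jn rule on J3)
β3 stroke→R1  (0-jn J2 has e-setter on 2)

β0 stroke→GY1
β1 stroke→GY1
β2 stroke→J2
β3 stroke→R1
β4 stroke→J3
β5 stroke→J1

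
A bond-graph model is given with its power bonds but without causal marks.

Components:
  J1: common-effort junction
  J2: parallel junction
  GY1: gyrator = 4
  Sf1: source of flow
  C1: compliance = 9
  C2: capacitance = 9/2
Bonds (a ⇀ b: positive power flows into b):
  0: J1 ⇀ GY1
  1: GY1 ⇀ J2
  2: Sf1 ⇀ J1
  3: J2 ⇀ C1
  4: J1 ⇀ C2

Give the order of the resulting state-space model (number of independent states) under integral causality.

2  (C1, C2 all integral)

#2 →Sf1  (Sf1 fixes flow; stroke at Sf1)
#3 →J2  (C1 integral (e out))
#1 →GY1  (J2 effort already set via bond 3)
#0 →GY1  (GY1: gyrator matches bond 1)
#4 →J1  (J1 needs exactly one e-in)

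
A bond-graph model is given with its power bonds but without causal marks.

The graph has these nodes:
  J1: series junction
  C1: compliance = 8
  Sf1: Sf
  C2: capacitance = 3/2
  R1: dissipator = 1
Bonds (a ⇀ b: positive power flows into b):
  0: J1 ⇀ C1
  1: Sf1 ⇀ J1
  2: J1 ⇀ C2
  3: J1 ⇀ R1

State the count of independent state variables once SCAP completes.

2  (C1, C2 all integral)

β1 |Sf1  (source Sf1 imposes f)
β0 |J1  (J1 flow already set via bond 1)
β2 |J1  (common-f at J1 fixed by 1)
β3 |J1  (1-jn J1 has f-setter on 1)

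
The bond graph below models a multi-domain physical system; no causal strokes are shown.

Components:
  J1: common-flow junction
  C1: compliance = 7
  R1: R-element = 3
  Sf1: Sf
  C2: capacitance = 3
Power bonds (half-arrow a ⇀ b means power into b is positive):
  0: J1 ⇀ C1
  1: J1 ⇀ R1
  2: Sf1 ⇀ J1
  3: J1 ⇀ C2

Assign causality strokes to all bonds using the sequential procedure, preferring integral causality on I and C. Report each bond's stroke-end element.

β2 |Sf1  (Sf1 fixes flow; stroke at Sf1)
β0 |J1  (common-f at J1 fixed by 2)
β1 |J1  (J1 flow already set via bond 2)
β3 |J1  (J1: bond 2 brought flow, rest push out)

bond 0 →J1
bond 1 →J1
bond 2 →Sf1
bond 3 →J1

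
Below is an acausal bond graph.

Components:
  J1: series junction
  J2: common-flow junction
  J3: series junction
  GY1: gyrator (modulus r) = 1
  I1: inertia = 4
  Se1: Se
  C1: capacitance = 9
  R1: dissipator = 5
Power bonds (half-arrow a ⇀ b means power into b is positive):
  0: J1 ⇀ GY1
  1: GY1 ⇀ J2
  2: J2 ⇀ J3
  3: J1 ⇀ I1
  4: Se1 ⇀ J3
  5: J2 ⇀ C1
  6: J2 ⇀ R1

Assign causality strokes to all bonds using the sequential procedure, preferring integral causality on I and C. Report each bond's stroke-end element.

b0 →J1
b1 →J2
b2 →J2
b3 →I1
b4 →J3
b5 →J2
b6 →R1

#4 stroke→J3  (source Se1 imposes e)
#2 stroke→J2  (J3 needs exactly one f-in)
#3 stroke→I1  (I1: I, integral causality)
#0 stroke→J1  (common-f at J1 fixed by 3)
#1 stroke→J2  (GY1 both-in/both-out from 0)
#5 stroke→J2  (C1 outputs effort q/C1)
#6 stroke→R1  (J2 needs exactly one f-in)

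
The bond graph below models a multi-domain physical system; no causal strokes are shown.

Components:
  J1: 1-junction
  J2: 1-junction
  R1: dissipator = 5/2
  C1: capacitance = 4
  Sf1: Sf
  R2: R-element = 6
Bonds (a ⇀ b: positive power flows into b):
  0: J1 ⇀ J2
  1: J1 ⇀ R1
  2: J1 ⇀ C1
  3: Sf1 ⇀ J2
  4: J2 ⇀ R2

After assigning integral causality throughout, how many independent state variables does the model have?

1  (C1 all integral)

bond 3 stroke at Sf1  (source Sf1 imposes f)
bond 0 stroke at J2  (common-f at J2 fixed by 3)
bond 4 stroke at J2  (common-f at J2 fixed by 3)
bond 1 stroke at J1  (1-jn J1 has f-setter on 0)
bond 2 stroke at J1  (1-jn J1 has f-setter on 0)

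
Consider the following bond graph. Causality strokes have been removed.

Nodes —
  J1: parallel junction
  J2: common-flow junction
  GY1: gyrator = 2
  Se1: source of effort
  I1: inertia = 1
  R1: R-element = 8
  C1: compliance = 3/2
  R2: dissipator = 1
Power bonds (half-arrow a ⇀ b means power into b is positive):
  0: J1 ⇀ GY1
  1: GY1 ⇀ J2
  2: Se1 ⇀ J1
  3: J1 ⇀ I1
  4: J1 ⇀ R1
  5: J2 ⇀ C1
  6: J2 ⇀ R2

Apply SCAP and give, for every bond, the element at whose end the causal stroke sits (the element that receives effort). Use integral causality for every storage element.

β2 stroke at J1  (source Se1 imposes e)
β0 stroke at GY1  (common-e at J1 fixed by 2)
β3 stroke at I1  (J1: bond 2 brought effort, rest push out)
β4 stroke at R1  (J1 effort already set via bond 2)
β1 stroke at GY1  (GY1 both-in/both-out from 0)
β5 stroke at J2  (J2 flow already set via bond 1)
β6 stroke at J2  (J2 flow already set via bond 1)

#0 stroke→GY1
#1 stroke→GY1
#2 stroke→J1
#3 stroke→I1
#4 stroke→R1
#5 stroke→J2
#6 stroke→J2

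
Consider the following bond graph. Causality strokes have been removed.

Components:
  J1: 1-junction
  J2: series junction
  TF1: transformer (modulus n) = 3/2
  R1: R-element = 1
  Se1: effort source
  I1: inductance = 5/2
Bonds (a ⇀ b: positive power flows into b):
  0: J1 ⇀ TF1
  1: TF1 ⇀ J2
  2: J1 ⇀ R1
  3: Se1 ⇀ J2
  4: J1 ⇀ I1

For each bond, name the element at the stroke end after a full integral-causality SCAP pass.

#3 →J2  (Se1: effort source, stroke at far end)
#1 →TF1  (J2 needs exactly one f-in)
#0 →J1  (through TF1, causality passes straight; one stroke at TF1)
#4 →I1  (I1: I, integral causality)
#2 →J1  (J1: bond 4 brought flow, rest push out)

β0 →J1
β1 →TF1
β2 →J1
β3 →J2
β4 →I1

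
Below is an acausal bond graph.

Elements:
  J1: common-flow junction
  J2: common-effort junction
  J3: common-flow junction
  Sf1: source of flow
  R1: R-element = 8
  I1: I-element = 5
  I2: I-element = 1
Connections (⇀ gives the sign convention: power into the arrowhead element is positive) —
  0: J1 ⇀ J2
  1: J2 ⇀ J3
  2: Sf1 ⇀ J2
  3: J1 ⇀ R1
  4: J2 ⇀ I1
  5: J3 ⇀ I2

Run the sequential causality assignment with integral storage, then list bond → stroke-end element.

#0 →J2
#1 →J3
#2 →Sf1
#3 →J1
#4 →I1
#5 →I2

#2 stroke at Sf1  (Sf1: flow source, stroke at near end)
#4 stroke at I1  (I1 outputs flow p/I1)
#5 stroke at I2  (I2: I, integral causality)
#1 stroke at J3  (common-f at J3 fixed by 5)
#0 stroke at J2  (only one effort-in slot at J2)
#3 stroke at J1  (1-jn J1 has f-setter on 0)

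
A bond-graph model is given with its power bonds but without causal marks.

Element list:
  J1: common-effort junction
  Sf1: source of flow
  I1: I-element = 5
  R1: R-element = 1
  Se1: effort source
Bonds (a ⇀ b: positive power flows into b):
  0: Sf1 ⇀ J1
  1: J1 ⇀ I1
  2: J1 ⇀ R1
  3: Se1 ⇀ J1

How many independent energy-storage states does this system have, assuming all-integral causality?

bond 0 stroke at Sf1  (Sf1 fixes flow; stroke at Sf1)
bond 3 stroke at J1  (Se1 fixes effort; stroke away)
bond 1 stroke at I1  (J1 effort already set via bond 3)
bond 2 stroke at R1  (J1: bond 3 brought effort, rest push out)

1  (I1 all integral)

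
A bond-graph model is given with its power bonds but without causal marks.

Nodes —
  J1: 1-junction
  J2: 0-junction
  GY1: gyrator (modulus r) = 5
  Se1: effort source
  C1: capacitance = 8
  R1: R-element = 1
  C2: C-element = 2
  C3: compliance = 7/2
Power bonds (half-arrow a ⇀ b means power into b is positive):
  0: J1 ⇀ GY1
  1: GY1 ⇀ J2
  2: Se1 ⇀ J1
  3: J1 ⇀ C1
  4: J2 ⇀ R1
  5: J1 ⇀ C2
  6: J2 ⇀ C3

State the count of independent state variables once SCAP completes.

3  (C1, C2, C3 all integral)

b2 stroke→J1  (Se1 fixes effort; stroke away)
b3 stroke→J1  (C1 outputs effort q/C1)
b5 stroke→J1  (prefer integral on C2)
b0 stroke→GY1  (closing 1-jn rule on J1)
b1 stroke→GY1  (GY1: gyrator matches bond 0)
b6 stroke→J2  (C3 outputs effort q/C3)
b4 stroke→R1  (J2 effort already set via bond 6)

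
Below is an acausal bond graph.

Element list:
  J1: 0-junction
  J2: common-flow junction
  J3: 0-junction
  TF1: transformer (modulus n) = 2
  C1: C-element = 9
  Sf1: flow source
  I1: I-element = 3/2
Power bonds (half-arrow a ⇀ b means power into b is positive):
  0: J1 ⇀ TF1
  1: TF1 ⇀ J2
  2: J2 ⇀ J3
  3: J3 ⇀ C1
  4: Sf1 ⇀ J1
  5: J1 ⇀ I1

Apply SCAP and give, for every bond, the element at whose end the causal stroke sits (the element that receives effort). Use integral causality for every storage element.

β0 stroke at J1
β1 stroke at TF1
β2 stroke at J2
β3 stroke at J3
β4 stroke at Sf1
β5 stroke at I1

β4 stroke at Sf1  (Sf1 (Sf) sets flow on bond)
β3 stroke at J3  (prefer integral on C1)
β2 stroke at J2  (J3 effort already set via bond 3)
β1 stroke at TF1  (J2 needs exactly one f-in)
β0 stroke at J1  (TF1 one-in-one-out from 1)
β5 stroke at I1  (J1 effort already set via bond 0)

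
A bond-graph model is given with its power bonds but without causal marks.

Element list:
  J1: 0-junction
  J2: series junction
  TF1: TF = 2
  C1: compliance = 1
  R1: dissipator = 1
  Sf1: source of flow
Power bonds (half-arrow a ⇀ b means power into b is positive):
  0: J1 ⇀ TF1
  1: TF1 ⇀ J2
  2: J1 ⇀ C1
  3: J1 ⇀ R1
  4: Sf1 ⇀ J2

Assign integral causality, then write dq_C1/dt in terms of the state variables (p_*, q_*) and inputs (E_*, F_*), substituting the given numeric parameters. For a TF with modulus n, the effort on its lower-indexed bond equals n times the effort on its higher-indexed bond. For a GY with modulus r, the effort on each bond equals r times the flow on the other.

dq_C1/dt = -F_Sf1/2 - q_C1

#4 stroke→Sf1  (Sf1 fixes flow; stroke at Sf1)
#1 stroke→J2  (1-jn J2 has f-setter on 4)
#0 stroke→TF1  (TF1: transformer flips bond 1)
#2 stroke→J1  (C1 outputs effort q/C1)
#3 stroke→R1  (J1 effort already set via bond 2)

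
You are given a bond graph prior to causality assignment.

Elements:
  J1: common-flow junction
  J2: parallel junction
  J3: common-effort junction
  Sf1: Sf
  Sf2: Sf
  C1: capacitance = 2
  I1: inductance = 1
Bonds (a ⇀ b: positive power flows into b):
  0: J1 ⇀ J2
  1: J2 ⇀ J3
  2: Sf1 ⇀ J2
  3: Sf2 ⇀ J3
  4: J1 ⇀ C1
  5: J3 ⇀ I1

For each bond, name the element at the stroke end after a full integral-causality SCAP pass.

bond 0 stroke at J2
bond 1 stroke at J3
bond 2 stroke at Sf1
bond 3 stroke at Sf2
bond 4 stroke at J1
bond 5 stroke at I1

bond 2 stroke→Sf1  (Sf1: flow source, stroke at near end)
bond 3 stroke→Sf2  (Sf2 (Sf) sets flow on bond)
bond 4 stroke→J1  (C1: C, integral causality)
bond 0 stroke→J2  (only one flow-in slot at J1)
bond 1 stroke→J3  (J2: bond 0 brought effort, rest push out)
bond 5 stroke→I1  (J3: bond 1 brought effort, rest push out)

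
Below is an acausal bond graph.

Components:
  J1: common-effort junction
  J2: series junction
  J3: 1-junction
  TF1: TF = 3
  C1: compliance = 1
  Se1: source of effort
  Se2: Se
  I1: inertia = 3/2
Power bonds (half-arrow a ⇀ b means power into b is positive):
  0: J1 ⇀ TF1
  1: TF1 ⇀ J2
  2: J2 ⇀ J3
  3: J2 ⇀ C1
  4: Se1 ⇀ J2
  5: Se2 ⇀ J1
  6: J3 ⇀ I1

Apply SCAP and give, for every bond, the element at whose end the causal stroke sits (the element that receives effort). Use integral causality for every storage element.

β0 →TF1
β1 →J2
β2 →J3
β3 →J2
β4 →J2
β5 →J1
β6 →I1

β4 stroke→J2  (Se1 fixes effort; stroke away)
β5 stroke→J1  (Se2: effort source, stroke at far end)
β0 stroke→TF1  (J1 effort already set via bond 5)
β1 stroke→J2  (TF1: transformer flips bond 0)
β3 stroke→J2  (C1: C, integral causality)
β2 stroke→J3  (only one flow-in slot at J2)
β6 stroke→I1  (J3 needs exactly one f-in)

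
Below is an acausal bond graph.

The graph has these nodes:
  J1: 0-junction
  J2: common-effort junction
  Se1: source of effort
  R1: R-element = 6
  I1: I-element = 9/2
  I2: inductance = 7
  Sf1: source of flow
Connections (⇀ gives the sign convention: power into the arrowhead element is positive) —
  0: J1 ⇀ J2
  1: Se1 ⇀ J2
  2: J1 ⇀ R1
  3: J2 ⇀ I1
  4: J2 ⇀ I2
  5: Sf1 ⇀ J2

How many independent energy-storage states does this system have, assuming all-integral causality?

b1 →J2  (source Se1 imposes e)
b5 →Sf1  (Sf1 fixes flow; stroke at Sf1)
b0 →J1  (0-jn J2 has e-setter on 1)
b3 →I1  (J2: bond 1 brought effort, rest push out)
b4 →I2  (J2: bond 1 brought effort, rest push out)
b2 →R1  (0-jn J1 has e-setter on 0)

2  (I1, I2 all integral)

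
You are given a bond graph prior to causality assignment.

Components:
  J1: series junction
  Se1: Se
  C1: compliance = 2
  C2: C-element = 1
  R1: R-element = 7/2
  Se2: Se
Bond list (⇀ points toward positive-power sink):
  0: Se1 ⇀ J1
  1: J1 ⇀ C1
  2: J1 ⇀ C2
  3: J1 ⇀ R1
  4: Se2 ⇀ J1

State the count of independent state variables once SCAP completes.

2  (C1, C2 all integral)

β0 stroke→J1  (Se1: effort source, stroke at far end)
β4 stroke→J1  (Se2 fixes effort; stroke away)
β1 stroke→J1  (C1 integral (e out))
β2 stroke→J1  (C2 outputs effort q/C2)
β3 stroke→R1  (closing 1-jn rule on J1)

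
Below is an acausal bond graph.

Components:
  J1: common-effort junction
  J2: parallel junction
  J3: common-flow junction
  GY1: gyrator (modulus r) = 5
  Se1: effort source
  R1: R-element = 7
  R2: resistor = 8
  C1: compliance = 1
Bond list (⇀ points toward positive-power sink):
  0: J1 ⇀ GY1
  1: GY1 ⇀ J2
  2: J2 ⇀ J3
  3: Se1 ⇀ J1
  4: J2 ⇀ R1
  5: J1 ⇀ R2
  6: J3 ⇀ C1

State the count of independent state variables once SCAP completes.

β3 stroke→J1  (Se1 (Se) sets effort on bond)
β0 stroke→GY1  (J1: bond 3 brought effort, rest push out)
β5 stroke→R2  (J1 effort already set via bond 3)
β1 stroke→GY1  (GY GY1: same side as bond 0)
β6 stroke→J3  (C1: C, integral causality)
β2 stroke→J2  (only one flow-in slot at J3)
β4 stroke→R1  (0-jn J2 has e-setter on 2)

1  (C1 all integral)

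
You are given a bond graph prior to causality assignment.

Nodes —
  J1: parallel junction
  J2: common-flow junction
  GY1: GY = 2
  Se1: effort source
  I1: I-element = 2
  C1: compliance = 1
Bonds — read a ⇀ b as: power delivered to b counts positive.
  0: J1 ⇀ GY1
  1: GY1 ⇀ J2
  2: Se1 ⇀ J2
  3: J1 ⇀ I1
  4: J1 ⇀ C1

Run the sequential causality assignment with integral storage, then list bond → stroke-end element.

bond 0 →GY1
bond 1 →GY1
bond 2 →J2
bond 3 →I1
bond 4 →J1

β2 stroke→J2  (Se1 (Se) sets effort on bond)
β1 stroke→GY1  (only one flow-in slot at J2)
β0 stroke→GY1  (GY GY1: same side as bond 1)
β3 stroke→I1  (I1 integral (f out))
β4 stroke→J1  (closing 0-jn rule on J1)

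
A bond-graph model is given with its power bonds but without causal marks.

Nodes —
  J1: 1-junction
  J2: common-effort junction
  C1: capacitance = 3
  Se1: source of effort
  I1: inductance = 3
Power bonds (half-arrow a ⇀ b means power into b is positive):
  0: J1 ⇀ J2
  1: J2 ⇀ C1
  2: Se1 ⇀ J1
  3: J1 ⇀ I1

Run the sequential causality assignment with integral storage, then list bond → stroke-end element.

b0 stroke at J1
b1 stroke at J2
b2 stroke at J1
b3 stroke at I1

β2 →J1  (Se1 (Se) sets effort on bond)
β1 →J2  (C1: C, integral causality)
β0 →J1  (J2: bond 1 brought effort, rest push out)
β3 →I1  (closing 1-jn rule on J1)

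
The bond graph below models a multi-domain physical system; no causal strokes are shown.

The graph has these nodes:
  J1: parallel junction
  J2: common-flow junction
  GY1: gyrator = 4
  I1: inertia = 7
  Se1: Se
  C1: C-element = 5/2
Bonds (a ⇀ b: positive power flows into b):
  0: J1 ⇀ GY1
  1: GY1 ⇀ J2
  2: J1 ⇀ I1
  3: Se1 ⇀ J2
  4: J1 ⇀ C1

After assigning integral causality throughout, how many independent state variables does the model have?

β3 stroke→J2  (Se1 fixes effort; stroke away)
β1 stroke→GY1  (closing 1-jn rule on J2)
β0 stroke→GY1  (GY1 both-in/both-out from 1)
β2 stroke→I1  (prefer integral on I1)
β4 stroke→J1  (only one effort-in slot at J1)

2  (C1, I1 all integral)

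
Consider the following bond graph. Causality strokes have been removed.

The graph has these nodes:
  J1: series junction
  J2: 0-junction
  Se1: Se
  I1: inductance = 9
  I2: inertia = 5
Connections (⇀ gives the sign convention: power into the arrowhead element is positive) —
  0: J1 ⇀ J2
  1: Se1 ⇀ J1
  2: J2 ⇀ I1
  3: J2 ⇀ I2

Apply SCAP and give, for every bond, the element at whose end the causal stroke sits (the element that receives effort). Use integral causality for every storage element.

bond 1 →J1  (Se1: effort source, stroke at far end)
bond 0 →J2  (J1 needs exactly one f-in)
bond 2 →I1  (J2: bond 0 brought effort, rest push out)
bond 3 →I2  (common-e at J2 fixed by 0)

bond 0 |J2
bond 1 |J1
bond 2 |I1
bond 3 |I2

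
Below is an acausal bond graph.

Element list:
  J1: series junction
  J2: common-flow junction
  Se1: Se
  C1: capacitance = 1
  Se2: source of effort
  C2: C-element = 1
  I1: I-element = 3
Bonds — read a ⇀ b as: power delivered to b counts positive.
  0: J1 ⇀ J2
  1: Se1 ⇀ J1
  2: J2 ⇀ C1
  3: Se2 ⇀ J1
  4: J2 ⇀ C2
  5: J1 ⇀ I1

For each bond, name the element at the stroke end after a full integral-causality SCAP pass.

#1 stroke→J1  (Se1 (Se) sets effort on bond)
#3 stroke→J1  (Se2 (Se) sets effort on bond)
#2 stroke→J2  (prefer integral on C1)
#4 stroke→J2  (C2 integral (e out))
#0 stroke→J1  (closing 1-jn rule on J2)
#5 stroke→I1  (only one flow-in slot at J1)

b0 →J1
b1 →J1
b2 →J2
b3 →J1
b4 →J2
b5 →I1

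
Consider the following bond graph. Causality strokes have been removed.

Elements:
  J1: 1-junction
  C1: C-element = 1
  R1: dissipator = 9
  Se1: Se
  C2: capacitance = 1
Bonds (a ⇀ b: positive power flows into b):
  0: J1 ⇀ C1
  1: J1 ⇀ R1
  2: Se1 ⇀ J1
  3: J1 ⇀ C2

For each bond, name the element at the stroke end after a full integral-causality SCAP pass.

#0 stroke at J1
#1 stroke at R1
#2 stroke at J1
#3 stroke at J1

#2 |J1  (Se1 fixes effort; stroke away)
#0 |J1  (prefer integral on C1)
#3 |J1  (C2: C, integral causality)
#1 |R1  (closing 1-jn rule on J1)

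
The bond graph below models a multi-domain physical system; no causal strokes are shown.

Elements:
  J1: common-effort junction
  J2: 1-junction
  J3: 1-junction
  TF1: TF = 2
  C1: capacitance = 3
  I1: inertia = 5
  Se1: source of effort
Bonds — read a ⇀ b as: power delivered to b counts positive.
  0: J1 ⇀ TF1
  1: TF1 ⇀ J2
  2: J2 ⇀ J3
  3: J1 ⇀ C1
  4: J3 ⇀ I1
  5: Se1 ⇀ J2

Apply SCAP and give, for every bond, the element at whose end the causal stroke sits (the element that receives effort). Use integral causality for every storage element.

b0 |TF1
b1 |J2
b2 |J3
b3 |J1
b4 |I1
b5 |J2

b5 stroke at J2  (Se1 fixes effort; stroke away)
b3 stroke at J1  (C1 outputs effort q/C1)
b0 stroke at TF1  (J1: bond 3 brought effort, rest push out)
b1 stroke at J2  (TF1 one-in-one-out from 0)
b2 stroke at J3  (only one flow-in slot at J2)
b4 stroke at I1  (closing 1-jn rule on J3)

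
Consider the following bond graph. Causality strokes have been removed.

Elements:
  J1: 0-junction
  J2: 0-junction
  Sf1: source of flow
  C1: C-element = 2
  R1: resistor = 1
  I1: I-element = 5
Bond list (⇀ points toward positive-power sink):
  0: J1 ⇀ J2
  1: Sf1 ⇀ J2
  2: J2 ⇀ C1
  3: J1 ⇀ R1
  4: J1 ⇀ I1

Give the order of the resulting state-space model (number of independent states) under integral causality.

bond 1 →Sf1  (Sf1 (Sf) sets flow on bond)
bond 2 →J2  (prefer integral on C1)
bond 0 →J1  (0-jn J2 has e-setter on 2)
bond 3 →R1  (common-e at J1 fixed by 0)
bond 4 →I1  (J1 effort already set via bond 0)

2  (C1, I1 all integral)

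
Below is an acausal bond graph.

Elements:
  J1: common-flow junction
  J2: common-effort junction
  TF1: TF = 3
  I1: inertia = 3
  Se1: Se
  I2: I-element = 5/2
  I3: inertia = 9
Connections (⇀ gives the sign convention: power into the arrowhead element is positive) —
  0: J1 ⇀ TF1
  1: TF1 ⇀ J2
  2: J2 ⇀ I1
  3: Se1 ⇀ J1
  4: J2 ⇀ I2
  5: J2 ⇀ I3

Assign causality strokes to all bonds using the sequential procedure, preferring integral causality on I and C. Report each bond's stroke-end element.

bond 3 |J1  (source Se1 imposes e)
bond 0 |TF1  (J1: last free bond brings flow in)
bond 1 |J2  (TF1: transformer flips bond 0)
bond 2 |I1  (J2: bond 1 brought effort, rest push out)
bond 4 |I2  (common-e at J2 fixed by 1)
bond 5 |I3  (common-e at J2 fixed by 1)

β0 |TF1
β1 |J2
β2 |I1
β3 |J1
β4 |I2
β5 |I3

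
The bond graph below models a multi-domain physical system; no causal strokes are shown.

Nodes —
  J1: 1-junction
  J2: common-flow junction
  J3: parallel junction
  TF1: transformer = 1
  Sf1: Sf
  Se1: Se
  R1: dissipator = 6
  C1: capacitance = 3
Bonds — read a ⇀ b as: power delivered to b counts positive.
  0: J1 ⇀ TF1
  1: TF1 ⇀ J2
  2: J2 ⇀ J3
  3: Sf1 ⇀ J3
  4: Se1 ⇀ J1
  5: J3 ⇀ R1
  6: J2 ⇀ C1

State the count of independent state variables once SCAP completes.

1  (C1 all integral)

b3 stroke→Sf1  (Sf1: flow source, stroke at near end)
b4 stroke→J1  (source Se1 imposes e)
b0 stroke→TF1  (closing 1-jn rule on J1)
b1 stroke→J2  (through TF1, causality passes straight; one stroke at TF1)
b6 stroke→J2  (C1: C, integral causality)
b2 stroke→J3  (only one flow-in slot at J2)
b5 stroke→R1  (common-e at J3 fixed by 2)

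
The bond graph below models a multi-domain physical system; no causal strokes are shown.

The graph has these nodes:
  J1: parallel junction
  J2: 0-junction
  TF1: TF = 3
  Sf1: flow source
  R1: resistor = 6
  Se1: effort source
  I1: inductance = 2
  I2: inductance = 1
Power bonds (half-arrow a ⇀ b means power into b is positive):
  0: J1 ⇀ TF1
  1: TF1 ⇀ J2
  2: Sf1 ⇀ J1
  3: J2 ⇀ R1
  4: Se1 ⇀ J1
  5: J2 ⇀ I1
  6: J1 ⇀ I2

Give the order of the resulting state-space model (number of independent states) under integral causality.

2  (I1, I2 all integral)

bond 2 →Sf1  (Sf1: flow source, stroke at near end)
bond 4 →J1  (Se1: effort source, stroke at far end)
bond 0 →TF1  (J1 effort already set via bond 4)
bond 6 →I2  (J1 effort already set via bond 4)
bond 1 →J2  (TF1: transformer flips bond 0)
bond 3 →R1  (0-jn J2 has e-setter on 1)
bond 5 →I1  (common-e at J2 fixed by 1)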